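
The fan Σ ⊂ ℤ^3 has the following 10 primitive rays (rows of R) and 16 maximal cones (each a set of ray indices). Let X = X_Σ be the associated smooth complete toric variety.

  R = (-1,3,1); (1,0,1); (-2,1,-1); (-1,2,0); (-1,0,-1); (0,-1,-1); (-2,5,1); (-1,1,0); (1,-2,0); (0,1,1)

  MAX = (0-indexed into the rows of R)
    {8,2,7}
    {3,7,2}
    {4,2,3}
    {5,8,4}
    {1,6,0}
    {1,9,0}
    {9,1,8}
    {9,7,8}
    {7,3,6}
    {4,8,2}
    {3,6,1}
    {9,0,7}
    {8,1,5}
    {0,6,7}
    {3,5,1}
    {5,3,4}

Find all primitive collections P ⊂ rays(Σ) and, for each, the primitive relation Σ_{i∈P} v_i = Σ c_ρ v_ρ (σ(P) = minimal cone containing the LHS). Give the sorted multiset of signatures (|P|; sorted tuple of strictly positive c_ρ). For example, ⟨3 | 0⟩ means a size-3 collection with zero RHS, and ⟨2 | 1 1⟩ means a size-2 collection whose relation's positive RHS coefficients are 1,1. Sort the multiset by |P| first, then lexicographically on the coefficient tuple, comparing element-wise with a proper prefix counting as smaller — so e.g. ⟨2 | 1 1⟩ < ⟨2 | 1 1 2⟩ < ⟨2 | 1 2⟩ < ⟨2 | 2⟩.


21 collections generate NE(X_Σ); each relation:

  P = {1,4}:  v_{1} + v_{4} = 0 ; sig = ⟨2 | 0⟩
  P = {3,8}:  v_{3} + v_{8} = 0 ; sig = ⟨2 | 0⟩
  P = {5,9}:  v_{5} + v_{9} = 0 ; sig = ⟨2 | 0⟩
  P = {0,3}:  v_{0} + v_{3} = v_{6} ; sig = ⟨2 | 1⟩
  P = {0,5}:  v_{0} + v_{5} = v_{3} ; sig = ⟨2 | 1⟩
  P = {0,8}:  v_{0} + v_{8} = v_{9} ; sig = ⟨2 | 1⟩
  P = {1,2}:  v_{1} + v_{2} = v_{7} ; sig = ⟨2 | 1⟩
  P = {1,7}:  v_{1} + v_{7} = v_{9} ; sig = ⟨2 | 1⟩
  P = {3,9}:  v_{3} + v_{9} = v_{0} ; sig = ⟨2 | 1⟩
  P = {4,7}:  v_{4} + v_{7} = v_{2} ; sig = ⟨2 | 1⟩
  P = {4,9}:  v_{4} + v_{9} = v_{7} ; sig = ⟨2 | 1⟩
  P = {5,7}:  v_{5} + v_{7} = v_{4} ; sig = ⟨2 | 1⟩
  P = {6,8}:  v_{6} + v_{8} = v_{0} ; sig = ⟨2 | 1⟩
  P = {0,4}:  v_{0} + v_{4} = v_{3} + v_{7} ; sig = ⟨2 | 1 1⟩
  P = {0,2}:  v_{0} + v_{2} = v_{3} + 2·v_{7} ; sig = ⟨2 | 1 2⟩
  P = {4,6}:  v_{4} + v_{6} = 2·v_{3} + v_{7} ; sig = ⟨2 | 1 2⟩
  P = {2,5}:  v_{2} + v_{5} = 2·v_{4} ; sig = ⟨2 | 2⟩
  P = {2,9}:  v_{2} + v_{9} = 2·v_{7} ; sig = ⟨2 | 2⟩
  P = {5,6}:  v_{5} + v_{6} = 2·v_{3} ; sig = ⟨2 | 2⟩
  P = {6,9}:  v_{6} + v_{9} = 2·v_{0} ; sig = ⟨2 | 2⟩
  P = {2,6}:  v_{2} + v_{6} = 2·v_{3} + 2·v_{7} ; sig = ⟨2 | 2 2⟩

Hence PRS(X_Σ) =
{ ⟨2 | 0⟩ ×3,  ⟨2 | 1⟩ ×10,  ⟨2 | 1 1⟩,  ⟨2 | 1 2⟩ ×2,  ⟨2 | 2⟩ ×4,  ⟨2 | 2 2⟩ }


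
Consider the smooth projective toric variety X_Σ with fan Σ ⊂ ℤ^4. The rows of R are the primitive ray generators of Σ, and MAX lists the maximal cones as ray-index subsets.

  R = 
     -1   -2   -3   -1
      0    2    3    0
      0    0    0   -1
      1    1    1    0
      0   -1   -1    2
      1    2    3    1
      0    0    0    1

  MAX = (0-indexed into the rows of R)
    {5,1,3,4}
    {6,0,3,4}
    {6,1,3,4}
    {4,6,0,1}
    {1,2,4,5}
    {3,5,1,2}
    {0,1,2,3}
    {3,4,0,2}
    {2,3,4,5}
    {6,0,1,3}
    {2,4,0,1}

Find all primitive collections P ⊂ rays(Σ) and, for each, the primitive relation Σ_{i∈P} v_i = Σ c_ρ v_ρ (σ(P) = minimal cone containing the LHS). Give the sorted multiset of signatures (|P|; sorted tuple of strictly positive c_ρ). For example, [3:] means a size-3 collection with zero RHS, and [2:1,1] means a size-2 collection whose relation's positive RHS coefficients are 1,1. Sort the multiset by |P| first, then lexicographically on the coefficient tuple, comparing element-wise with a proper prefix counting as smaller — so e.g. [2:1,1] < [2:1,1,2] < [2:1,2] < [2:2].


Δ(Σ) — 7 vertices, 5 min non-faces:

  • {0,5}:  v_{0} + v_{5} = 0  ⟹  sig = [2:]
  • {2,6}:  v_{2} + v_{6} = 0  ⟹  sig = [2:]
  • {5,6}:  v_{5} + v_{6} = v_{1} + v_{3} + v_{4}  ⟹  sig = [2:1,1,1]
  • {0,1,3,4}:  v_{0} + v_{1} + v_{3} + v_{4} = v_{6}  ⟹  sig = [4:1]
  • {1,2,3,4}:  v_{1} + v_{2} + v_{3} + v_{4} = v_{5}  ⟹  sig = [4:1]

so the primitive-relation signature multiset is
    [2:]
    [2:]
    [2:1,1,1]
    [4:1]
    [4:1]


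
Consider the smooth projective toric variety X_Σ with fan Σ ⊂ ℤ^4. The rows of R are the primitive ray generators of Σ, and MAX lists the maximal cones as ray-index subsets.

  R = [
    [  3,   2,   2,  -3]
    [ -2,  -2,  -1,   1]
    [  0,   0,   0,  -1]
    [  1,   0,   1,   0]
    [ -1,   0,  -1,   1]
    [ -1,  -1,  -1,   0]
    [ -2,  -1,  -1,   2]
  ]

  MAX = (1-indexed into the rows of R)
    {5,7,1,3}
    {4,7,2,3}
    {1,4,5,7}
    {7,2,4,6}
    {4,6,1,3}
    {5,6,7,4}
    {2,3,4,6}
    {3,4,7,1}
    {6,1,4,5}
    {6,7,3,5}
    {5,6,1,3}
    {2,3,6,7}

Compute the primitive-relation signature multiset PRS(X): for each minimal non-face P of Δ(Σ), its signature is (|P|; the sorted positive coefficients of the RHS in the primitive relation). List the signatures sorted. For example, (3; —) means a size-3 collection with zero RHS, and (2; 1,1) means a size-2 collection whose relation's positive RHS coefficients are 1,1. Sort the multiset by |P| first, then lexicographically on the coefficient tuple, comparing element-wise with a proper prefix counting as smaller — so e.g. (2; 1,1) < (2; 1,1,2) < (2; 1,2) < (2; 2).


Primitive collections (5):

  • {2,5}:  v_{2} + v_{5} = v_{6} + v_{7}  →  sig = (2; 1,1)
  • {1,2}:  v_{1} + v_{2} = 2·v_{3} + v_{4}  →  sig = (2; 1,2)
  • {3,4,5}:  v_{3} + v_{4} + v_{5} = 0  →  sig = (3; —)
  • {1,6,7}:  v_{1} + v_{6} + v_{7} = v_{3}  →  sig = (3; 1)
  • {3,4,6,7}:  v_{3} + v_{4} + v_{6} + v_{7} = v_{2}  →  sig = (4; 1)

Hence PRS(X_Σ) =
    (2; 1,1)
    (2; 1,2)
    (3; —)
    (3; 1)
    (4; 1)


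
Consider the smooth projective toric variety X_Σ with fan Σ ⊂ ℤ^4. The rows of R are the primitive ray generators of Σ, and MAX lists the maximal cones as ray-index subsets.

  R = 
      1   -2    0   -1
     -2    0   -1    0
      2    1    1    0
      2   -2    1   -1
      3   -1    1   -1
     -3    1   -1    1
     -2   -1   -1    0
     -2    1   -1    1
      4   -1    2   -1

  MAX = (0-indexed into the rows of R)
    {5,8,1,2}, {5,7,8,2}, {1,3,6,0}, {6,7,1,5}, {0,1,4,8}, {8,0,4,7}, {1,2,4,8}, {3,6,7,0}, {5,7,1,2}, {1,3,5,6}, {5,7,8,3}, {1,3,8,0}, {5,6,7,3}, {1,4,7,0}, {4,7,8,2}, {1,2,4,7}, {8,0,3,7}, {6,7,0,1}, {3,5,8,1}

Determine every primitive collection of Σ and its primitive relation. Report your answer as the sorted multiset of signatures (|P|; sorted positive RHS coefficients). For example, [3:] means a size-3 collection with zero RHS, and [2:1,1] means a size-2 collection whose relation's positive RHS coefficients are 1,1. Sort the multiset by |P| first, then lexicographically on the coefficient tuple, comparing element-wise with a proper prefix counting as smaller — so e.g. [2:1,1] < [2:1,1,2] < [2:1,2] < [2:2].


10 collections generate NE(X_Σ); each relation:

  {2,6}:  v_{2} + v_{6} = 0 — sig = [2:]
  {4,5}:  v_{4} + v_{5} = 0 — sig = [2:]
  {0,2}:  v_{0} + v_{2} = v_{4} — sig = [2:1]
  {0,5}:  v_{0} + v_{5} = v_{6} — sig = [2:1]
  {2,3}:  v_{2} + v_{3} = v_{8} — sig = [2:1]
  {4,6}:  v_{4} + v_{6} = v_{0} — sig = [2:1]
  {6,8}:  v_{6} + v_{8} = v_{3} — sig = [2:1]
  {3,4}:  v_{3} + v_{4} = v_{0} + v_{8} — sig = [2:1,1]
  {1,7,8}:  v_{1} + v_{7} + v_{8} = 0 — sig = [3:]
  {1,3,7}:  v_{1} + v_{3} + v_{7} = v_{6} — sig = [3:1]

Sorted signature multiset PRS(X):
{ [2:] ×2,  [2:1] ×5,  [2:1,1],  [3:],  [3:1] }


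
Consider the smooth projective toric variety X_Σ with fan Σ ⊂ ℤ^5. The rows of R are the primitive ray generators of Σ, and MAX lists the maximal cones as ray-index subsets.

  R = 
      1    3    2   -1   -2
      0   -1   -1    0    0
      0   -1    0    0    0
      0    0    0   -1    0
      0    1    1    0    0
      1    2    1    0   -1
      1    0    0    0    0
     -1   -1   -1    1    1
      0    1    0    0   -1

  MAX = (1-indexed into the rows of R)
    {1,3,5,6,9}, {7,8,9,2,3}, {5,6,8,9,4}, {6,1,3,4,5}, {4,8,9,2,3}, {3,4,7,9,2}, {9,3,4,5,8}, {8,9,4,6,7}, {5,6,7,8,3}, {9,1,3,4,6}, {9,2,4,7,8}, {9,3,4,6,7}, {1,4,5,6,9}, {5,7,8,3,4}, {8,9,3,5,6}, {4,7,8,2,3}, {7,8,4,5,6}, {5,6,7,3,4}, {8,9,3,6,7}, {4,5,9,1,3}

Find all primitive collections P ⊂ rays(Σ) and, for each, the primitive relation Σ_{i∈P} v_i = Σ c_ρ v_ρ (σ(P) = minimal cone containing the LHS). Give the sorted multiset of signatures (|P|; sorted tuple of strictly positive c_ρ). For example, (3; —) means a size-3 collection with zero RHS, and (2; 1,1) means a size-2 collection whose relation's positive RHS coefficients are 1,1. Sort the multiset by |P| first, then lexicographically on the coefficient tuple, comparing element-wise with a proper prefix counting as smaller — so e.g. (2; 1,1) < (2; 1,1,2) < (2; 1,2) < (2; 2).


Minimal non-faces — 9 found among 9 rays, 20 max cones:

  P = {2,5}:  v_{2} + v_{5} = 0  so sig = (2; —)
  P = {1,8}:  v_{1} + v_{8} = v_{5} + v_{9}  so sig = (2; 1,1)
  P = {2,6}:  v_{2} + v_{6} = v_{7} + v_{9}  so sig = (2; 1,1)
  P = {1,2}:  v_{1} + v_{2} = v_{3} + v_{4} + v_{6} + v_{9}  so sig = (2; 1,1,1,1)
  P = {1,7}:  v_{1} + v_{7} = v_{3} + v_{4} + 2·v_{6}  so sig = (2; 1,1,2)
  P = {5,7,9}:  v_{5} + v_{7} + v_{9} = v_{6}  so sig = (3; 1)
  P = {3,4,6,8}:  v_{3} + v_{4} + v_{6} + v_{8} = 0  so sig = (4; —)
  P = {3,4,5,6,9}:  v_{3} + v_{4} + v_{5} + v_{6} + v_{9} = v_{1}  so sig = (5; 1)
  P = {3,4,7,8,9}:  v_{3} + v_{4} + v_{7} + v_{8} + v_{9} = v_{2}  so sig = (5; 1)

Sorted signature multiset PRS(X):
    |P|=2: 5 collections, coeffs (), (1,1), (1,1), (1,1,1,1), (1,1,2)
    |P|=3: 1 collection, coeffs (1)
    |P|=4: 1 collection, coeffs ()
    |P|=5: 2 collections, coeffs (1), (1)


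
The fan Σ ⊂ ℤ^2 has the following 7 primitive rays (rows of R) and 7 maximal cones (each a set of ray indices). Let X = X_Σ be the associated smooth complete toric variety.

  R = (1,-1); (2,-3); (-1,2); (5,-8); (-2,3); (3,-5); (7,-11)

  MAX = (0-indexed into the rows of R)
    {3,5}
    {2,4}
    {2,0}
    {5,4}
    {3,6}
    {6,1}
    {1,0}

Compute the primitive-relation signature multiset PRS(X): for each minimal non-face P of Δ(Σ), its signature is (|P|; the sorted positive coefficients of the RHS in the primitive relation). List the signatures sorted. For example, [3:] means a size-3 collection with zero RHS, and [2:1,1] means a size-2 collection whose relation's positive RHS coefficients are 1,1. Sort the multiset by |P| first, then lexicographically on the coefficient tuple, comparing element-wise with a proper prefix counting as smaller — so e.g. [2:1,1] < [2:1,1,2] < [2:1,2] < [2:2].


Σ has 14 primitive collections:

  P = {1,4}:  v_{1} + v_{4} = 0 ; sig = [2:]
  P = {0,4}:  v_{0} + v_{4} = v_{2} ; sig = [2:1]
  P = {1,2}:  v_{1} + v_{2} = v_{0} ; sig = [2:1]
  P = {1,3}:  v_{1} + v_{3} = v_{6} ; sig = [2:1]
  P = {1,5}:  v_{1} + v_{5} = v_{3} ; sig = [2:1]
  P = {2,5}:  v_{2} + v_{5} = v_{1} ; sig = [2:1]
  P = {3,4}:  v_{3} + v_{4} = v_{5} ; sig = [2:1]
  P = {4,6}:  v_{4} + v_{6} = v_{3} ; sig = [2:1]
  P = {0,5}:  v_{0} + v_{5} = 2·v_{1} ; sig = [2:2]
  P = {2,3}:  v_{2} + v_{3} = 2·v_{1} ; sig = [2:2]
  P = {5,6}:  v_{5} + v_{6} = 2·v_{3} ; sig = [2:2]
  P = {0,3}:  v_{0} + v_{3} = 3·v_{1} ; sig = [2:3]
  P = {2,6}:  v_{2} + v_{6} = 3·v_{1} ; sig = [2:3]
  P = {0,6}:  v_{0} + v_{6} = 4·v_{1} ; sig = [2:4]

Sorted signature multiset PRS(X):
    |P|=2: 14 collections, coeffs (), (1), (1), (1), (1), (1), (1), (1), (2), (2), (2), (3), (3), (4)


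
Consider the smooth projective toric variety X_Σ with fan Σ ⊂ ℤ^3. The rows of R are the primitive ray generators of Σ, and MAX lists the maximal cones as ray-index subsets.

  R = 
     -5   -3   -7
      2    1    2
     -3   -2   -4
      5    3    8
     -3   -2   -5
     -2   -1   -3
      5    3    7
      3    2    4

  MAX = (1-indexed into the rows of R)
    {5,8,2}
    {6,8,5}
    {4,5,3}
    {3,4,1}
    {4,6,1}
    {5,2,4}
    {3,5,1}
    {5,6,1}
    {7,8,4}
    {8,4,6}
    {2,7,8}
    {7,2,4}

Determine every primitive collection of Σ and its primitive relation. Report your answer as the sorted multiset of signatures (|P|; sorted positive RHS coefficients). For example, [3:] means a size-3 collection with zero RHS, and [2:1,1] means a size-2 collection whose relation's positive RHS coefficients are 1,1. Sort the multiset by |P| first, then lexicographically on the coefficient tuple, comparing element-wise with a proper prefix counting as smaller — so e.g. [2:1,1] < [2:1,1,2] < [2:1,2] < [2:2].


14 minimal non-faces of Δ(Σ) (on 8 rays):

  P={1,7}:  v_{1} + v_{7} = 0 ; sig = [2:]
  P={3,8}:  v_{3} + v_{8} = 0 ; sig = [2:]
  P={1,2}:  v_{1} + v_{2} = v_{5} ; sig = [2:1]
  P={1,8}:  v_{1} + v_{8} = v_{6} ; sig = [2:1]
  P={3,6}:  v_{3} + v_{6} = v_{1} ; sig = [2:1]
  P={5,7}:  v_{5} + v_{7} = v_{2} ; sig = [2:1]
  P={6,7}:  v_{6} + v_{7} = v_{8} ; sig = [2:1]
  P={2,6}:  v_{2} + v_{6} = v_{5} + v_{8} ; sig = [2:1,1]
  P={3,7}:  v_{3} + v_{7} = v_{4} + v_{5} ; sig = [2:1,1]
  P={2,3}:  v_{2} + v_{3} = v_{4} + 2·v_{5} ; sig = [2:1,2]
  P={4,5,6}:  v_{4} + v_{5} + v_{6} = 0 ; sig = [3:]
  P={1,4,5}:  v_{1} + v_{4} + v_{5} = v_{3} ; sig = [3:1]
  P={4,5,8}:  v_{4} + v_{5} + v_{8} = v_{7} ; sig = [3:1]
  P={2,4,8}:  v_{2} + v_{4} + v_{8} = 2·v_{7} ; sig = [3:2]

Signatures (|P|; sorted positive RHS coefficients), sorted:
[[2:], [2:], [2:1], [2:1], [2:1], [2:1], [2:1], [2:1,1], [2:1,1], [2:1,2], [3:], [3:1], [3:1], [3:2]]


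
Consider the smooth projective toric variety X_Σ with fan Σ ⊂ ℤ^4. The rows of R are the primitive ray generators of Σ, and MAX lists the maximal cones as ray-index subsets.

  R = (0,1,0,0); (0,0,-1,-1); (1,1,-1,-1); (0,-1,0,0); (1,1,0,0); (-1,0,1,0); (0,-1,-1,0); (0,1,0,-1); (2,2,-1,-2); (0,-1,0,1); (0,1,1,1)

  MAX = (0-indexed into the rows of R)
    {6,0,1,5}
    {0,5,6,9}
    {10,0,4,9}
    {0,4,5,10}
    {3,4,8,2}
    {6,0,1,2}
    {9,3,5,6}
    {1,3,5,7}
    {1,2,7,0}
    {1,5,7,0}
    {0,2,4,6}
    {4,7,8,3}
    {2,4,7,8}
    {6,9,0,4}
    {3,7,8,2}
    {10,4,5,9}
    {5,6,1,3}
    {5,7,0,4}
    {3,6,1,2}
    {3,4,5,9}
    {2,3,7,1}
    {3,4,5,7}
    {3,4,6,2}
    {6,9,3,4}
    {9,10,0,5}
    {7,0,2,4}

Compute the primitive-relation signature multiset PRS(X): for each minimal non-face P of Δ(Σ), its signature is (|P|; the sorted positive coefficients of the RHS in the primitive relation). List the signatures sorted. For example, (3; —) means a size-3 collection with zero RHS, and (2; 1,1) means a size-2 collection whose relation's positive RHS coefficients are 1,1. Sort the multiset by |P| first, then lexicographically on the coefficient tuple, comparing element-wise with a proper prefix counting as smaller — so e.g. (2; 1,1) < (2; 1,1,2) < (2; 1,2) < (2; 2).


Primitive collections (21):

  • {0,3}:  v_{0} + v_{3} = 0  →  sig = (2; —)
  • {7,9}:  v_{7} + v_{9} = 0  →  sig = (2; —)
  • {1,4}:  v_{1} + v_{4} = v_{2}  →  sig = (2; 1)
  • {1,9}:  v_{1} + v_{9} = v_{6}  →  sig = (2; 1)
  • {1,10}:  v_{1} + v_{10} = v_{0}  →  sig = (2; 1)
  • {2,5}:  v_{2} + v_{5} = v_{7}  →  sig = (2; 1)
  • {6,7}:  v_{6} + v_{7} = v_{1}  →  sig = (2; 1)
  • {2,9}:  v_{2} + v_{9} = v_{4} + v_{6}  →  sig = (2; 1,1)
  • {2,10}:  v_{2} + v_{10} = v_{0} + v_{4}  →  sig = (2; 1,1)
  • {6,10}:  v_{6} + v_{10} = v_{0} + v_{9}  →  sig = (2; 1,1)
  • {0,8}:  v_{0} + v_{8} = v_{2} + v_{4} + v_{7}  →  sig = (2; 1,1,1)
  • {3,10}:  v_{3} + v_{10} = v_{4} + v_{5} + v_{9}  →  sig = (2; 1,1,1)
  • {7,10}:  v_{7} + v_{10} = v_{0} + v_{4} + v_{5}  →  sig = (2; 1,1,1)
  • {8,9}:  v_{8} + v_{9} = v_{2} + v_{3} + v_{4}  →  sig = (2; 1,1,1)
  • {1,8}:  v_{1} + v_{8} = 2·v_{2} + v_{3} + v_{7}  →  sig = (2; 1,1,2)
  • {5,8}:  v_{5} + v_{8} = v_{3} + v_{4} + 2·v_{7}  →  sig = (2; 1,1,2)
  • {6,8}:  v_{6} + v_{8} = 2·v_{2} + v_{3}  →  sig = (2; 1,2)
  • {8,10}:  v_{8} + v_{10} = 2·v_{4} + v_{7}  →  sig = (2; 1,2)
  • {4,5,6}:  v_{4} + v_{5} + v_{6} = 0  →  sig = (3; —)
  • {0,4,5,9}:  v_{0} + v_{4} + v_{5} + v_{9} = v_{10}  →  sig = (4; 1)
  • {2,3,4,7}:  v_{2} + v_{3} + v_{4} + v_{7} = v_{8}  →  sig = (4; 1)

so the primitive-relation signature multiset is
    (2; —)
    (2; —)
    (2; 1)
    (2; 1)
    (2; 1)
    (2; 1)
    (2; 1)
    (2; 1,1)
    (2; 1,1)
    (2; 1,1)
    (2; 1,1,1)
    (2; 1,1,1)
    (2; 1,1,1)
    (2; 1,1,1)
    (2; 1,1,2)
    (2; 1,1,2)
    (2; 1,2)
    (2; 1,2)
    (3; —)
    (4; 1)
    (4; 1)


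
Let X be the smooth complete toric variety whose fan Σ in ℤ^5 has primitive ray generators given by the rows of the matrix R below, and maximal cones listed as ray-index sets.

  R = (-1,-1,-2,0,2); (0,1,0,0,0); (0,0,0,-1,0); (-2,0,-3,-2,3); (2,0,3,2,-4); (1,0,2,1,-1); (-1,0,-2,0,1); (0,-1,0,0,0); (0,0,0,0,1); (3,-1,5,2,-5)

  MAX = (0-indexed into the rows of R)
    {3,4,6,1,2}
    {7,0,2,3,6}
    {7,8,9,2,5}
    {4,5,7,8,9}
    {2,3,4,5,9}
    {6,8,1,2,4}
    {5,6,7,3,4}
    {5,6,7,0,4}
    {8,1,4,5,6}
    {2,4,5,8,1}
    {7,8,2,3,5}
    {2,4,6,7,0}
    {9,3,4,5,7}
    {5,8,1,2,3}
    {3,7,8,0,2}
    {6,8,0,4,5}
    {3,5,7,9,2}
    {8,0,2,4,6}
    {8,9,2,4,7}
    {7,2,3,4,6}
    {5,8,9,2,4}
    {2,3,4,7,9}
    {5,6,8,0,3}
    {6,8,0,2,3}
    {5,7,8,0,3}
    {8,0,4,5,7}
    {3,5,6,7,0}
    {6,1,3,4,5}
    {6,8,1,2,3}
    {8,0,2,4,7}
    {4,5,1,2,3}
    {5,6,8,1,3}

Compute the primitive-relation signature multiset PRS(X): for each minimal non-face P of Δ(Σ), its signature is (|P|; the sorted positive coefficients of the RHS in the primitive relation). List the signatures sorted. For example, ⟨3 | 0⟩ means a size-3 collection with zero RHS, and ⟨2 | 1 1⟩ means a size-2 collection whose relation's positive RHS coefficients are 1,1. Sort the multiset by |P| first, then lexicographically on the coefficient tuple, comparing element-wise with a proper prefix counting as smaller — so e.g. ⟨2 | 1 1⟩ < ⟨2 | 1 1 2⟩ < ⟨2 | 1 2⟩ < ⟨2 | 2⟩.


The 12 primitive collections of Σ (r=10, n=5):

  P={1,7}:  v_{1} + v_{7} = 0 ; sig = ⟨2 | 0⟩
  P={0,1}:  v_{0} + v_{1} = v_{6} + v_{8} ; sig = ⟨2 | 1 1⟩
  P={6,9}:  v_{6} + v_{9} = v_{4} + v_{7} ; sig = ⟨2 | 1 1⟩
  P={1,9}:  v_{1} + v_{9} = v_{2} + v_{4} + v_{5} ; sig = ⟨2 | 1 1 1⟩
  P={0,9}:  v_{0} + v_{9} = v_{4} + 2·v_{7} + v_{8} ; sig = ⟨2 | 1 1 2⟩
  P={2,5,6}:  v_{2} + v_{5} + v_{6} = 0 ; sig = ⟨3 | 0⟩
  P={3,4,8}:  v_{3} + v_{4} + v_{8} = 0 ; sig = ⟨3 | 0⟩
  P={6,7,8}:  v_{6} + v_{7} + v_{8} = v_{0} ; sig = ⟨3 | 1⟩
  P={0,2,5}:  v_{0} + v_{2} + v_{5} = v_{7} + v_{8} ; sig = ⟨3 | 1 1⟩
  P={0,3,4}:  v_{0} + v_{3} + v_{4} = v_{6} + v_{7} ; sig = ⟨3 | 1 1⟩
  P={3,8,9}:  v_{3} + v_{8} + v_{9} = v_{2} + v_{5} + v_{7} ; sig = ⟨3 | 1 1 1⟩
  P={2,4,5,7}:  v_{2} + v_{4} + v_{5} + v_{7} = v_{9} ; sig = ⟨4 | 1⟩

Sorted signature multiset PRS(X):
[⟨2 | 0⟩, ⟨2 | 1 1⟩, ⟨2 | 1 1⟩, ⟨2 | 1 1 1⟩, ⟨2 | 1 1 2⟩, ⟨3 | 0⟩, ⟨3 | 0⟩, ⟨3 | 1⟩, ⟨3 | 1 1⟩, ⟨3 | 1 1⟩, ⟨3 | 1 1 1⟩, ⟨4 | 1⟩]


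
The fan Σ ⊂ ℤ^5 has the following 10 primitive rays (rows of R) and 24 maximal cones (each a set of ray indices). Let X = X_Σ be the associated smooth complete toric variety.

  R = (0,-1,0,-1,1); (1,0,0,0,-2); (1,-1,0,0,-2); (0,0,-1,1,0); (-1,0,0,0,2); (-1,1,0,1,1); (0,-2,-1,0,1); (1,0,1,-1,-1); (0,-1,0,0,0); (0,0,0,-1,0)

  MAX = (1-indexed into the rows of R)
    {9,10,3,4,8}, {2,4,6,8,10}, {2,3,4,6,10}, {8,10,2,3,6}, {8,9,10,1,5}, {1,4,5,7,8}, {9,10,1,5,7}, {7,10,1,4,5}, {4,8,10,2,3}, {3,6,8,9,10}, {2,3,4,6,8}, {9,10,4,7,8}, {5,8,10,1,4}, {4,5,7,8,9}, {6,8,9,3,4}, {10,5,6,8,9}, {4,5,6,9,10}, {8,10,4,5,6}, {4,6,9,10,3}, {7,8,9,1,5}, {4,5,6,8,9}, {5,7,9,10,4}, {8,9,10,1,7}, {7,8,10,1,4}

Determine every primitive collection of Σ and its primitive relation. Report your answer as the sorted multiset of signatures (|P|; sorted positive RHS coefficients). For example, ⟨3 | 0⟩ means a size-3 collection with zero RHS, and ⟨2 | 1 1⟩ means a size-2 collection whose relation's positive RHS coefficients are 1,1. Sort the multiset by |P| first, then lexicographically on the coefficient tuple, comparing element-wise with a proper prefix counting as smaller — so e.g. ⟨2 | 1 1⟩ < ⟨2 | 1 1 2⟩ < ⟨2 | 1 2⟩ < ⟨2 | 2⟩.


The 14 primitive collections of Σ (r=10, n=5):

  {2,5}:  v_{2} + v_{5} = 0 — sig = ⟨2 | 0⟩
  {1,6}:  v_{1} + v_{6} = v_{5} — sig = ⟨2 | 1⟩
  {2,9}:  v_{2} + v_{9} = v_{3} — sig = ⟨2 | 1⟩
  {3,5}:  v_{3} + v_{5} = v_{9} — sig = ⟨2 | 1⟩
  {6,7}:  v_{6} + v_{7} = v_{4} + v_{5} + v_{9} — sig = ⟨2 | 1 1 1⟩
  {1,2}:  v_{1} + v_{2} = v_{4} + v_{8} + v_{9} + v_{10} — sig = ⟨2 | 1 1 1 1⟩
  {1,3}:  v_{1} + v_{3} = v_{4} + v_{8} + 2·v_{9} + v_{10} — sig = ⟨2 | 1 1 1 2⟩
  {2,7}:  v_{2} + v_{7} = 2·v_{4} + v_{8} + 2·v_{9} + v_{10} — sig = ⟨2 | 1 1 2 2⟩
  {3,7}:  v_{3} + v_{7} = 2·v_{4} + v_{8} + 3·v_{9} + v_{10} — sig = ⟨2 | 1 1 2 3⟩
  {1,4,9}:  v_{1} + v_{4} + v_{9} = v_{7} — sig = ⟨3 | 1⟩
  {5,7,8,10}:  v_{5} + v_{7} + v_{8} + v_{10} = 2·v_{1} — sig = ⟨4 | 2⟩
  {4,6,8,9,10}:  v_{4} + v_{6} + v_{8} + v_{9} + v_{10} = 0 — sig = ⟨5 | 0⟩
  {3,4,6,8,10}:  v_{3} + v_{4} + v_{6} + v_{8} + v_{10} = v_{2} — sig = ⟨5 | 1⟩
  {4,5,8,9,10}:  v_{4} + v_{5} + v_{8} + v_{9} + v_{10} = v_{1} — sig = ⟨5 | 1⟩

Signatures (|P|; sorted positive RHS coefficients), sorted:
{ ⟨2 | 0⟩,  ⟨2 | 1⟩ ×3,  ⟨2 | 1 1 1⟩,  ⟨2 | 1 1 1 1⟩,  ⟨2 | 1 1 1 2⟩,  ⟨2 | 1 1 2 2⟩,  ⟨2 | 1 1 2 3⟩,  ⟨3 | 1⟩,  ⟨4 | 2⟩,  ⟨5 | 0⟩,  ⟨5 | 1⟩ ×2 }


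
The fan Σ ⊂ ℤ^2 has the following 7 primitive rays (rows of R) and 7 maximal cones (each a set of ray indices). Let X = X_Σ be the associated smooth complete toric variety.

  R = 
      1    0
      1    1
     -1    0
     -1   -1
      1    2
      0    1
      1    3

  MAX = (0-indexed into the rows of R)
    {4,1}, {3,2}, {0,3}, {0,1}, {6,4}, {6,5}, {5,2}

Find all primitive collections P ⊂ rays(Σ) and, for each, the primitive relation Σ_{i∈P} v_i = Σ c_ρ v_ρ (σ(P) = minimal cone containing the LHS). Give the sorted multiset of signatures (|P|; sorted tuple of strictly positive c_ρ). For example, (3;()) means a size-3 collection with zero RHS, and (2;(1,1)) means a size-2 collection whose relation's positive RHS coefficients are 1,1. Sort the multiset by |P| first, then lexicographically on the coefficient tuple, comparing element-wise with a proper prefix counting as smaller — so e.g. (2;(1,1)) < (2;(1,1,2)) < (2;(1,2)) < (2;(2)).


Primitive collections (14):

  P = {0,2}:  v_{0} + v_{2} = 0  ⇒ sig = (2;())
  P = {1,3}:  v_{1} + v_{3} = 0  ⇒ sig = (2;())
  P = {0,5}:  v_{0} + v_{5} = v_{1}  ⇒ sig = (2;(1))
  P = {1,2}:  v_{1} + v_{2} = v_{5}  ⇒ sig = (2;(1))
  P = {1,5}:  v_{1} + v_{5} = v_{4}  ⇒ sig = (2;(1))
  P = {3,4}:  v_{3} + v_{4} = v_{5}  ⇒ sig = (2;(1))
  P = {3,5}:  v_{3} + v_{5} = v_{2}  ⇒ sig = (2;(1))
  P = {4,5}:  v_{4} + v_{5} = v_{6}  ⇒ sig = (2;(1))
  P = {0,6}:  v_{0} + v_{6} = v_{1} + v_{4}  ⇒ sig = (2;(1,1))
  P = {0,4}:  v_{0} + v_{4} = 2·v_{1}  ⇒ sig = (2;(2))
  P = {1,6}:  v_{1} + v_{6} = 2·v_{4}  ⇒ sig = (2;(2))
  P = {2,4}:  v_{2} + v_{4} = 2·v_{5}  ⇒ sig = (2;(2))
  P = {3,6}:  v_{3} + v_{6} = 2·v_{5}  ⇒ sig = (2;(2))
  P = {2,6}:  v_{2} + v_{6} = 3·v_{5}  ⇒ sig = (2;(3))

Sorted signature multiset PRS(X):
[(2;()), (2;()), (2;(1)), (2;(1)), (2;(1)), (2;(1)), (2;(1)), (2;(1)), (2;(1,1)), (2;(2)), (2;(2)), (2;(2)), (2;(2)), (2;(3))]


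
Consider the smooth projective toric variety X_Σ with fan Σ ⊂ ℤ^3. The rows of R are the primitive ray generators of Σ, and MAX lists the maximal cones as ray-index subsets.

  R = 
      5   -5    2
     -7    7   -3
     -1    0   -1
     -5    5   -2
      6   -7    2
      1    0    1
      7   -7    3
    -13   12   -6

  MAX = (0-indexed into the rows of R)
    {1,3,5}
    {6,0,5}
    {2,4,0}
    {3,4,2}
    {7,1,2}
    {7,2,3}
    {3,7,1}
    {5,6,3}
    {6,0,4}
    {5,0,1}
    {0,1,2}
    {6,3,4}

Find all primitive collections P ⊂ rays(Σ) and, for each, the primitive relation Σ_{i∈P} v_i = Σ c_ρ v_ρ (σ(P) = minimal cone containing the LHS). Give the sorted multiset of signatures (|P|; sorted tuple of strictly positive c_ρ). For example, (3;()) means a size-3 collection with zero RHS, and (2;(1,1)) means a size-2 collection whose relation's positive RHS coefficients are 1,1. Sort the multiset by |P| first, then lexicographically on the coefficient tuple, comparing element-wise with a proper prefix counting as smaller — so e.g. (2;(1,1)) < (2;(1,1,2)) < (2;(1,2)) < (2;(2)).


Primitive collections (11):

  • {0,3}:  v_{0} + v_{3} = 0  ⟹  sig = (2;())
  • {1,6}:  v_{1} + v_{6} = 0  ⟹  sig = (2;())
  • {2,5}:  v_{2} + v_{5} = 0  ⟹  sig = (2;())
  • {1,4}:  v_{1} + v_{4} = v_{2}  ⟹  sig = (2;(1))
  • {2,6}:  v_{2} + v_{6} = v_{4}  ⟹  sig = (2;(1))
  • {4,5}:  v_{4} + v_{5} = v_{6}  ⟹  sig = (2;(1))
  • {0,7}:  v_{0} + v_{7} = v_{1} + v_{2}  ⟹  sig = (2;(1,1))
  • {5,7}:  v_{5} + v_{7} = v_{1} + v_{3}  ⟹  sig = (2;(1,1))
  • {6,7}:  v_{6} + v_{7} = v_{2} + v_{3}  ⟹  sig = (2;(1,1))
  • {4,7}:  v_{4} + v_{7} = 2·v_{2} + v_{3}  ⟹  sig = (2;(1,2))
  • {1,2,3}:  v_{1} + v_{2} + v_{3} = v_{7}  ⟹  sig = (3;(1))

Signatures (|P|; sorted positive RHS coefficients), sorted:
    (2;())
    (2;())
    (2;())
    (2;(1))
    (2;(1))
    (2;(1))
    (2;(1,1))
    (2;(1,1))
    (2;(1,1))
    (2;(1,2))
    (3;(1))


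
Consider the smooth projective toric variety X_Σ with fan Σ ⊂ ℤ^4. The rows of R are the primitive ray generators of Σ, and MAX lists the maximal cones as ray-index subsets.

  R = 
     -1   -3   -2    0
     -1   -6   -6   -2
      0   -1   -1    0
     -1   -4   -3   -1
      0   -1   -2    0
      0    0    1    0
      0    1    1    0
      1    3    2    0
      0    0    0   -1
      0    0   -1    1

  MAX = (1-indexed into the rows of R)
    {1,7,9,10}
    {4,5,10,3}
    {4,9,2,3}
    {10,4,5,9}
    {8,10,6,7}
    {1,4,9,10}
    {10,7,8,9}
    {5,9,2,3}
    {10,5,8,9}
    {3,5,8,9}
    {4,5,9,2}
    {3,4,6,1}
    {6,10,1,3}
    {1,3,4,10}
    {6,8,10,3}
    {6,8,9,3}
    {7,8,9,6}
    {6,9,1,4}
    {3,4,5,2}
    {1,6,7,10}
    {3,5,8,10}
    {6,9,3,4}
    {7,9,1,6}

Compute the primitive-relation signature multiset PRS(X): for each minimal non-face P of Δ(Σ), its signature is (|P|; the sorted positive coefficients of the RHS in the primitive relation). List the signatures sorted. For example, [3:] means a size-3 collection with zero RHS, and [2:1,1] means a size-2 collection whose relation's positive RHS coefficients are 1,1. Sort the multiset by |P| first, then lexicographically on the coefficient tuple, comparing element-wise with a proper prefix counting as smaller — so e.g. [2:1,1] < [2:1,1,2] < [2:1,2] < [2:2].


Primitive collections (17):

  P={1,8}:  v_{1} + v_{8} = 0  →  sig = [2:]
  P={3,7}:  v_{3} + v_{7} = 0  →  sig = [2:]
  P={5,6}:  v_{5} + v_{6} = v_{3}  →  sig = [2:1]
  P={1,5}:  v_{1} + v_{5} = v_{4} + v_{10}  →  sig = [2:1,1]
  P={4,7}:  v_{4} + v_{7} = v_{1} + v_{9}  →  sig = [2:1,1]
  P={4,8}:  v_{4} + v_{8} = v_{3} + v_{9}  →  sig = [2:1,1]
  P={5,7}:  v_{5} + v_{7} = v_{9} + v_{10}  →  sig = [2:1,1]
  P={2,7}:  v_{2} + v_{7} = v_{4} + v_{5} + v_{9}  →  sig = [2:1,1,1]
  P={2,6}:  v_{2} + v_{6} = 2·v_{3} + v_{4} + v_{9}  →  sig = [2:1,1,2]
  P={1,2}:  v_{1} + v_{2} = 2·v_{4} + v_{5}  →  sig = [2:1,2]
  P={2,10}:  v_{2} + v_{10} = v_{4} + 2·v_{5}  →  sig = [2:1,2]
  P={2,8}:  v_{2} + v_{8} = 2·v_{3} + v_{5} + 2·v_{9}  →  sig = [2:1,2,2]
  P={6,9,10}:  v_{6} + v_{9} + v_{10} = 0  →  sig = [3:]
  P={1,3,9}:  v_{1} + v_{3} + v_{9} = v_{4}  →  sig = [3:1]
  P={3,9,10}:  v_{3} + v_{9} + v_{10} = v_{5}  →  sig = [3:1]
  P={4,6,10}:  v_{4} + v_{6} + v_{10} = v_{1} + v_{3}  →  sig = [3:1,1]
  P={3,4,5,9}:  v_{3} + v_{4} + v_{5} + v_{9} = v_{2}  →  sig = [4:1]

Signatures (|P|; sorted positive RHS coefficients), sorted:
    |P|=2: 12 collections, coeffs (), (), (1), (1,1), (1,1), (1,1), (1,1), (1,1,1), (1,1,2), (1,2), (1,2), (1,2,2)
    |P|=3: 4 collections, coeffs (), (1), (1), (1,1)
    |P|=4: 1 collection, coeffs (1)


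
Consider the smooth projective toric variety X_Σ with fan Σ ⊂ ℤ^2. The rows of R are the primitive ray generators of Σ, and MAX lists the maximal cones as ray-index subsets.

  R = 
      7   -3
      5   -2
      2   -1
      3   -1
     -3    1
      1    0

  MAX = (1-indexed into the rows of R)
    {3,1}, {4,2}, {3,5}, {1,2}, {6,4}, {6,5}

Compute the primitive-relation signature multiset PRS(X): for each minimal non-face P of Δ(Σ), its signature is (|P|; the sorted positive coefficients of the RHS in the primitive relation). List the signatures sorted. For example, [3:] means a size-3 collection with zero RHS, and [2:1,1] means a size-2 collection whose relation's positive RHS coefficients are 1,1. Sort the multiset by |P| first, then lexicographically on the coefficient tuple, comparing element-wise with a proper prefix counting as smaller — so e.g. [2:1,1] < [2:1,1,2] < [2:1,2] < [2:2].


Δ(Σ) — 6 vertices, 9 min non-faces:

  • {4,5}:  v_{4} + v_{5} = 0 — sig = [2:]
  • {2,3}:  v_{2} + v_{3} = v_{1} — sig = [2:1]
  • {2,5}:  v_{2} + v_{5} = v_{3} — sig = [2:1]
  • {3,4}:  v_{3} + v_{4} = v_{2} — sig = [2:1]
  • {3,6}:  v_{3} + v_{6} = v_{4} — sig = [2:1]
  • {1,6}:  v_{1} + v_{6} = v_{2} + v_{4} — sig = [2:1,1]
  • {1,4}:  v_{1} + v_{4} = 2·v_{2} — sig = [2:2]
  • {1,5}:  v_{1} + v_{5} = 2·v_{3} — sig = [2:2]
  • {2,6}:  v_{2} + v_{6} = 2·v_{4} — sig = [2:2]

Signatures (|P|; sorted positive RHS coefficients), sorted:
[[2:], [2:1], [2:1], [2:1], [2:1], [2:1,1], [2:2], [2:2], [2:2]]


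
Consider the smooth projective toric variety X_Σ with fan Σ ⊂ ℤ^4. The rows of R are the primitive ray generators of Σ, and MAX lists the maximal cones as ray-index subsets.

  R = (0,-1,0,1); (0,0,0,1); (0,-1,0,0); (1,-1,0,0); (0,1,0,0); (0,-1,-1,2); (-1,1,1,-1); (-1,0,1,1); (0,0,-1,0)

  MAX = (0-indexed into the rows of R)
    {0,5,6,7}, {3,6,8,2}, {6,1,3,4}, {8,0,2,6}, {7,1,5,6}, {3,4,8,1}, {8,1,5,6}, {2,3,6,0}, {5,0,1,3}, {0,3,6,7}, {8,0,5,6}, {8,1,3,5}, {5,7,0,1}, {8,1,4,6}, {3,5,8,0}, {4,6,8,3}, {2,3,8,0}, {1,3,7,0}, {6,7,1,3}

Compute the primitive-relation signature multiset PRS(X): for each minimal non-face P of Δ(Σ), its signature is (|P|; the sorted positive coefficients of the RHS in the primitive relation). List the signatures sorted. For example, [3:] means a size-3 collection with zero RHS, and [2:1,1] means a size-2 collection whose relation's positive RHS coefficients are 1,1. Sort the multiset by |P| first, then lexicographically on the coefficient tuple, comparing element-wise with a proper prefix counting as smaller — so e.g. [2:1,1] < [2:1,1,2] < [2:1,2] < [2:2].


The 14 primitive collections of Σ (r=9, n=4):

  P = {2,4}:  v_{2} + v_{4} = 0 ; sig = [2:]
  P = {0,4}:  v_{0} + v_{4} = v_{1} ; sig = [2:1]
  P = {1,2}:  v_{1} + v_{2} = v_{0} ; sig = [2:1]
  P = {7,8}:  v_{7} + v_{8} = v_{5} + v_{6} ; sig = [2:1,1]
  P = {2,5}:  v_{2} + v_{5} = 2·v_{0} + v_{8} ; sig = [2:1,2]
  P = {2,7}:  v_{2} + v_{7} = 2·v_{0} + v_{6} ; sig = [2:1,2]
  P = {4,5}:  v_{4} + v_{5} = 2·v_{1} + v_{8} ; sig = [2:1,2]
  P = {4,7}:  v_{4} + v_{7} = 2·v_{1} + v_{6} ; sig = [2:1,2]
  P = {0,1,6}:  v_{0} + v_{1} + v_{6} = v_{7} ; sig = [3:1]
  P = {0,1,8}:  v_{0} + v_{1} + v_{8} = v_{5} ; sig = [3:1]
  P = {3,5,6}:  v_{3} + v_{5} + v_{6} = v_{0} ; sig = [3:1]
  P = {3,5,7}:  v_{3} + v_{5} + v_{7} = 2·v_{0} + v_{1} ; sig = [3:1,2]
  P = {1,3,6,8}:  v_{1} + v_{3} + v_{6} + v_{8} = 0 ; sig = [4:]
  P = {0,3,6,8}:  v_{0} + v_{3} + v_{6} + v_{8} = v_{2} ; sig = [4:1]

Signatures (|P|; sorted positive RHS coefficients), sorted:
    [2:]
    [2:1]
    [2:1]
    [2:1,1]
    [2:1,2]
    [2:1,2]
    [2:1,2]
    [2:1,2]
    [3:1]
    [3:1]
    [3:1]
    [3:1,2]
    [4:]
    [4:1]


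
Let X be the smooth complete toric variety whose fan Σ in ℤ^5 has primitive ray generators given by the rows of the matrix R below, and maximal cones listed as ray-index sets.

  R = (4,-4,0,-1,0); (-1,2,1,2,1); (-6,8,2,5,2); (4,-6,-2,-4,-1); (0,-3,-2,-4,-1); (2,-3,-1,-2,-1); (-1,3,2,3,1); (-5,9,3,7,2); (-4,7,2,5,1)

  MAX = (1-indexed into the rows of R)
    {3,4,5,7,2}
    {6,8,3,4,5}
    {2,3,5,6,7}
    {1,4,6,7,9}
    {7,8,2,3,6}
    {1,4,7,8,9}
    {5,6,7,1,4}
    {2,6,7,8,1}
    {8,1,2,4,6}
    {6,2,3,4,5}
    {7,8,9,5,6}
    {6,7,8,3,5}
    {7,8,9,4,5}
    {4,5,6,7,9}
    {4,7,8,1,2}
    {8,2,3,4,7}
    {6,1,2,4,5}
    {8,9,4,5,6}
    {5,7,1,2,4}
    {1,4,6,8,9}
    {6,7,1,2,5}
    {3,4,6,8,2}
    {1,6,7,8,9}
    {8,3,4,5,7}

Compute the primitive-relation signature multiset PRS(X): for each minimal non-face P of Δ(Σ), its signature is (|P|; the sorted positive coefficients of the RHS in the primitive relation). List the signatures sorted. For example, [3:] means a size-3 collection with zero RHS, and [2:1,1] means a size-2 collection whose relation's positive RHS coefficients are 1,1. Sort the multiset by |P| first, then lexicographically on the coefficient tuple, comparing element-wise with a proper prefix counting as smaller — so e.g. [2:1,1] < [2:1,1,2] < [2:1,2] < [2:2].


The 9 primitive collections of Σ (r=9, n=5):

  {2,9}:  v_{2} + v_{9} = v_{8}  so sig = [2:1]
  {3,9}:  v_{3} + v_{9} = v_{5} + 2·v_{8}  so sig = [2:1,2]
  {1,3}:  v_{1} + v_{3} = 2·v_{2}  so sig = [2:2]
  {1,5,9}:  v_{1} + v_{5} + v_{9} = 0  so sig = [3:]
  {1,5,8}:  v_{1} + v_{5} + v_{8} = v_{2}  so sig = [3:1]
  {2,5,8}:  v_{2} + v_{5} + v_{8} = v_{3}  so sig = [3:1]
  {2,4,6,7}:  v_{2} + v_{4} + v_{6} + v_{7} = v_{1}  so sig = [4:1]
  {3,4,6,7}:  v_{3} + v_{4} + v_{6} + v_{7} = v_{2}  so sig = [4:1]
  {4,6,7,8}:  v_{4} + v_{6} + v_{7} + v_{8} = v_{1} + v_{9}  so sig = [4:1,1]

Signatures (|P|; sorted positive RHS coefficients), sorted:
{ [2:1],  [2:1,2],  [2:2],  [3:],  [3:1] ×2,  [4:1] ×2,  [4:1,1] }


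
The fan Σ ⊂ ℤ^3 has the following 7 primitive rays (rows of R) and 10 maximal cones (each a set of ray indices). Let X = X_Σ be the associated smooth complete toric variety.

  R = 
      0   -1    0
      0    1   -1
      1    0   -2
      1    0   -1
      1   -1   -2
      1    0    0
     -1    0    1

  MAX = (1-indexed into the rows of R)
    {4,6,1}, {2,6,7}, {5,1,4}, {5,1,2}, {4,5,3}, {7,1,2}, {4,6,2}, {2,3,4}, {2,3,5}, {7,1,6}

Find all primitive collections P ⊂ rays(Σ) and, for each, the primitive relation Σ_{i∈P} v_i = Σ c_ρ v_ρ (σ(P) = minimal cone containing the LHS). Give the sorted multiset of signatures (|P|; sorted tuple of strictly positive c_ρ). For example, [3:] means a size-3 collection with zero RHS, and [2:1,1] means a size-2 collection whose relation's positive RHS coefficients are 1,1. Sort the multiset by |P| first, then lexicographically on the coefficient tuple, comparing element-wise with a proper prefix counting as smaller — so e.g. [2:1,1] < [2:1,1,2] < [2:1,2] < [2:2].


Σ has 9 primitive collections:

  P={4,7}:  v_{4} + v_{7} = 0 ; sig = [2:]
  P={1,3}:  v_{1} + v_{3} = v_{5} ; sig = [2:1]
  P={3,7}:  v_{3} + v_{7} = v_{1} + v_{2} ; sig = [2:1,1]
  P={5,6}:  v_{5} + v_{6} = v_{1} + 2·v_{4} ; sig = [2:1,2]
  P={5,7}:  v_{5} + v_{7} = 2·v_{1} + v_{2} ; sig = [2:1,2]
  P={3,6}:  v_{3} + v_{6} = 2·v_{4} ; sig = [2:2]
  P={1,2,4}:  v_{1} + v_{2} + v_{4} = v_{3} ; sig = [3:1]
  P={1,2,6}:  v_{1} + v_{2} + v_{6} = v_{4} ; sig = [3:1]
  P={2,4,5}:  v_{2} + v_{4} + v_{5} = 2·v_{3} ; sig = [3:2]

Signatures (|P|; sorted positive RHS coefficients), sorted:
    [2:]
    [2:1]
    [2:1,1]
    [2:1,2]
    [2:1,2]
    [2:2]
    [3:1]
    [3:1]
    [3:2]


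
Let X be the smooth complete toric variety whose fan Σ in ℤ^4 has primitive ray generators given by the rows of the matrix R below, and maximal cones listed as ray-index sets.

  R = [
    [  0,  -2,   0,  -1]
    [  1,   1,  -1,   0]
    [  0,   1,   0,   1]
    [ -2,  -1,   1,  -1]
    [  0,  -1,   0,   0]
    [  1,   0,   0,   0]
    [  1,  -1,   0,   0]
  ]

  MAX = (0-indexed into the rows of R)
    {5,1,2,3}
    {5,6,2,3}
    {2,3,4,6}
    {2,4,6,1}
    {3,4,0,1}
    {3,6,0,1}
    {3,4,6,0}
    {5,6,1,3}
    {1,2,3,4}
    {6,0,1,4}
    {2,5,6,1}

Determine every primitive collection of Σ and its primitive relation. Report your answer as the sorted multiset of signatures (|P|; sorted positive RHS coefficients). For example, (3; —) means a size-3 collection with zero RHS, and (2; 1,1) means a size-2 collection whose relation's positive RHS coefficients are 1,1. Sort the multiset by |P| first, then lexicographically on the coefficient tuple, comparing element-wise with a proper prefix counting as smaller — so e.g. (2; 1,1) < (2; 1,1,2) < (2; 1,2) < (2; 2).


Δ(Σ) — 7 vertices, 5 min non-faces:

  {0,2}:  v_{0} + v_{2} = v_{4}  ⇒ sig = (2; 1)
  {4,5}:  v_{4} + v_{5} = v_{6}  ⇒ sig = (2; 1)
  {0,5}:  v_{0} + v_{5} = v_{1} + v_{3} + 2·v_{6}  ⇒ sig = (2; 1,1,2)
  {1,2,3,6}:  v_{1} + v_{2} + v_{3} + v_{6} = 0  ⇒ sig = (4; —)
  {1,3,4,6}:  v_{1} + v_{3} + v_{4} + v_{6} = v_{0}  ⇒ sig = (4; 1)

so the primitive-relation signature multiset is
[(2; 1), (2; 1), (2; 1,1,2), (4; —), (4; 1)]


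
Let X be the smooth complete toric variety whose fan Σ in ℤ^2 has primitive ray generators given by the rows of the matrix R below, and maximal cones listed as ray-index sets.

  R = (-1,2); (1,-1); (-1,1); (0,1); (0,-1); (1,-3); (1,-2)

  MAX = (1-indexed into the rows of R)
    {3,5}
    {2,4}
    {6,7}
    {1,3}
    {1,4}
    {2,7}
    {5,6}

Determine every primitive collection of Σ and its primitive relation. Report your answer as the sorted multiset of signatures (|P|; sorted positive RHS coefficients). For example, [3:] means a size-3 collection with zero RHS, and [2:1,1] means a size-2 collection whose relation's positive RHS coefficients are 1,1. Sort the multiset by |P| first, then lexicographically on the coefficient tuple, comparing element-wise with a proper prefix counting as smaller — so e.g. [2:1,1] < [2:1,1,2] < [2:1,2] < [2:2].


14 collections generate NE(X_Σ); each relation:

  {1,7}:  v_{1} + v_{7} = 0 — sig = [2:]
  {2,3}:  v_{2} + v_{3} = 0 — sig = [2:]
  {4,5}:  v_{4} + v_{5} = 0 — sig = [2:]
  {1,2}:  v_{1} + v_{2} = v_{4} — sig = [2:1]
  {1,5}:  v_{1} + v_{5} = v_{3} — sig = [2:1]
  {1,6}:  v_{1} + v_{6} = v_{5} — sig = [2:1]
  {2,5}:  v_{2} + v_{5} = v_{7} — sig = [2:1]
  {3,4}:  v_{3} + v_{4} = v_{1} — sig = [2:1]
  {3,7}:  v_{3} + v_{7} = v_{5} — sig = [2:1]
  {4,6}:  v_{4} + v_{6} = v_{7} — sig = [2:1]
  {4,7}:  v_{4} + v_{7} = v_{2} — sig = [2:1]
  {5,7}:  v_{5} + v_{7} = v_{6} — sig = [2:1]
  {2,6}:  v_{2} + v_{6} = 2·v_{7} — sig = [2:2]
  {3,6}:  v_{3} + v_{6} = 2·v_{5} — sig = [2:2]

Signatures (|P|; sorted positive RHS coefficients), sorted:
    |P|=2: 14 collections, coeffs (), (), (), (1), (1), (1), (1), (1), (1), (1), (1), (1), (2), (2)


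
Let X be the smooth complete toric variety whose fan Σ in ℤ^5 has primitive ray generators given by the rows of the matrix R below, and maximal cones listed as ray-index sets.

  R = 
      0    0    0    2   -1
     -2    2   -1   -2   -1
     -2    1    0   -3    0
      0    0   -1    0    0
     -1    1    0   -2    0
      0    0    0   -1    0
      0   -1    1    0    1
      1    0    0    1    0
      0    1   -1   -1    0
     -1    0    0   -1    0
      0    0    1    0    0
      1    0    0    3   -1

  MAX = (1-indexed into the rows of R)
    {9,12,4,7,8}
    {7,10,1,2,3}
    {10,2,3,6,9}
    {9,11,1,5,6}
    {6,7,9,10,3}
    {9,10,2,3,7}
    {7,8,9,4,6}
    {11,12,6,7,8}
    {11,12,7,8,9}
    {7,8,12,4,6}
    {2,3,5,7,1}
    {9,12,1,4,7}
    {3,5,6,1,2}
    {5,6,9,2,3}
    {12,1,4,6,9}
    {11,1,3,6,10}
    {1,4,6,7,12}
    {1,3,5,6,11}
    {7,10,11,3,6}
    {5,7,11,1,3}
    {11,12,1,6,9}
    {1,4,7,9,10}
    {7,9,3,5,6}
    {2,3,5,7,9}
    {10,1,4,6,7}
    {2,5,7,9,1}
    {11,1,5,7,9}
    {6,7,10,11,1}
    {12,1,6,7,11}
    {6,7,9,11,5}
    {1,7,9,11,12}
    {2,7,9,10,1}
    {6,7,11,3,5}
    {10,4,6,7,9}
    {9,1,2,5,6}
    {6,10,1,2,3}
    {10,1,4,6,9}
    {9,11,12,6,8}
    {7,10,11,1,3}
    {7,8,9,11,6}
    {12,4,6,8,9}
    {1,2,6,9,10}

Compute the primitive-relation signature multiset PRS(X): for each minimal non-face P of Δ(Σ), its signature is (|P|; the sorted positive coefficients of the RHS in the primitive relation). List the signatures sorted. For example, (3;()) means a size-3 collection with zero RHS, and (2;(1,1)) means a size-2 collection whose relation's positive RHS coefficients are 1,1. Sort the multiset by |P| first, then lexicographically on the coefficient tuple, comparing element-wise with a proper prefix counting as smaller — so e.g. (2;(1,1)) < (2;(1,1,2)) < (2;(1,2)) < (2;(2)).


The 23 primitive collections of Σ (r=12, n=5):

  {4,11}:  v_{4} + v_{11} = 0  →  sig = (2;())
  {8,10}:  v_{8} + v_{10} = 0  →  sig = (2;())
  {1,8}:  v_{1} + v_{8} = v_{12}  →  sig = (2;(1))
  {3,8}:  v_{3} + v_{8} = v_{5}  →  sig = (2;(1))
  {5,10}:  v_{5} + v_{10} = v_{3}  →  sig = (2;(1))
  {10,12}:  v_{10} + v_{12} = v_{1}  →  sig = (2;(1))
  {3,12}:  v_{3} + v_{12} = v_{1} + v_{5}  →  sig = (2;(1,1))
  {4,5}:  v_{4} + v_{5} = v_{9} + v_{10}  →  sig = (2;(1,1))
  {5,8}:  v_{5} + v_{8} = v_{9} + v_{11}  →  sig = (2;(1,1))
  {2,8}:  v_{2} + v_{8} = v_{1} + v_{5} + v_{9}  →  sig = (2;(1,1,1))
  {5,12}:  v_{5} + v_{12} = v_{1} + v_{9} + v_{11}  →  sig = (2;(1,1,1))
  {2,12}:  v_{2} + v_{12} = 2·v_{1} + v_{5} + v_{9}  →  sig = (2;(1,1,2))
  {2,11}:  v_{2} + v_{11} = v_{1} + 2·v_{5}  →  sig = (2;(1,2))
  {3,4}:  v_{3} + v_{4} = v_{9} + 2·v_{10}  →  sig = (2;(1,2))
  {2,4}:  v_{2} + v_{4} = v_{1} + 2·v_{9} + 2·v_{10}  →  sig = (2;(1,2,2))
  {1,3,9}:  v_{1} + v_{3} + v_{9} = v_{2}  →  sig = (3;(1))
  {2,6,7}:  v_{2} + v_{6} + v_{7} = v_{3}  →  sig = (3;(1))
  {9,10,11}:  v_{9} + v_{10} + v_{11} = v_{5}  →  sig = (3;(1))
  {3,9,11}:  v_{3} + v_{9} + v_{11} = 2·v_{5}  →  sig = (3;(2))
  {1,6,7,9}:  v_{1} + v_{6} + v_{7} + v_{9} = 0  →  sig = (4;())
  {6,7,9,12}:  v_{6} + v_{7} + v_{9} + v_{12} = v_{8}  →  sig = (4;(1))
  {1,5,6,7}:  v_{1} + v_{5} + v_{6} + v_{7} = v_{10} + v_{11}  →  sig = (4;(1,1))
  {1,3,6,7}:  v_{1} + v_{3} + v_{6} + v_{7} = 2·v_{10} + v_{11}  →  sig = (4;(1,2))

Hence PRS(X_Σ) =
{ (2;()) ×2,  (2;(1)) ×4,  (2;(1,1)) ×3,  (2;(1,1,1)) ×2,  (2;(1,1,2)),  (2;(1,2)) ×2,  (2;(1,2,2)),  (3;(1)) ×3,  (3;(2)),  (4;()),  (4;(1)),  (4;(1,1)),  (4;(1,2)) }
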